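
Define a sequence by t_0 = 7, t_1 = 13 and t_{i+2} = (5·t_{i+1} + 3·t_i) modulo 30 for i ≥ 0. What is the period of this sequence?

24

t_0 = 7,  t_1 = 13,  t_2 = 26,  t_3 = 19,  t_4 = 23,  t_5 = 22,  t_6 = 29,  t_7 = 1,  t_8 = 2,  t_9 = 13,  t_{10} = 11,  t_{11} = 4,  t_{12} = 23,  t_{13} = 7,  t_{14} = 14,  t_{15} = 1,  t_{16} = 17,  t_{17} = 28,  t_{18} = 11,  t_{19} = 19,  t_{20} = 8,  t_{21} = 7,  t_{22} = 29,  t_{23} = 16,  t_{24} = 17,  t_{25} = 13,  t_{26} = 26.
Since (t_{25}, t_{26}) = (t_1, t_2) = (13, 26) (two consecutive terms determine the rest), the sequence is eventually periodic: after a pre-period of length 1 it cycles with period 24.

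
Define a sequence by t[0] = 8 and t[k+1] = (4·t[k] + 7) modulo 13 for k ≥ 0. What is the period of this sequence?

Listing terms: t[0] = 8,  t[1] = 0,  t[2] = 7,  t[3] = 9,  t[4] = 4,  t[5] = 10,  t[6] = 8.
The sequence repeats with period 6.

6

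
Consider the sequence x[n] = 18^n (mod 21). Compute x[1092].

15

Computing terms: x[1] = 18; x[2] = 9; x[3] = 15; x[4] = 18.
The sequence repeats with period 3.
(1092 - 1) mod 3 = 2, so x[1092] = x[3] = 15.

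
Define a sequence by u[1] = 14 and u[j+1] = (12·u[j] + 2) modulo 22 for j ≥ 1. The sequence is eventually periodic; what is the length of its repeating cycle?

u[1] = 14, u[2] = 16, u[3] = 18, u[4] = 20, u[5] = 0, u[6] = 2, u[7] = 4, u[8] = 6, u[9] = 8, u[10] = 10, u[11] = 12, u[12] = 14.
Since u[12] = u[1] = 14, the sequence is periodic with period 11.

11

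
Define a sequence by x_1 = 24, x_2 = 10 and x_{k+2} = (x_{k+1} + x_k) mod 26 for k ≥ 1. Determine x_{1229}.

12

Listing terms: x_1 = 24,  x_2 = 10,  x_3 = 8,  x_4 = 18,  x_5 = 0,  x_6 = 18,  x_7 = 18,  x_8 = 10,  x_9 = 2,  x_{10} = 12,  x_{11} = 14,  x_{12} = 0,  x_{13} = 14,  x_{14} = 14,  x_{15} = 2,  x_{16} = 16,  x_{17} = 18,  x_{18} = 8,  x_{19} = 0,  x_{20} = 8,  x_{21} = 8,  x_{22} = 16,  x_{23} = 24,  x_{24} = 14,  x_{25} = 12,  x_{26} = 0,  x_{27} = 12,  x_{28} = 12,  x_{29} = 24,  x_{30} = 10.
The sequence repeats with period 28.
So x_{1229} = x_{1 + ((1229-1) mod 28)} = x_{25} = 12.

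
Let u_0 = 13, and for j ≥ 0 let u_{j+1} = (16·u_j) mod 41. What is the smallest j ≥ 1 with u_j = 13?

5

Listing terms: u_0 = 13; u_1 = 3; u_2 = 7; u_3 = 30; u_4 = 29; u_5 = 13.
Since u_5 = u_0 = 13, the sequence is periodic with period 5.
The value 13 next appears (with j ≥ 1) at u_5.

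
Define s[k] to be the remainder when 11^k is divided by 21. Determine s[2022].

Listing terms: s[0] = 1; s[1] = 11; s[2] = 16; s[3] = 8; s[4] = 4; s[5] = 2; s[6] = 1.
Since s[6] = s[0] = 1, the sequence is periodic with period 6.
(2022 - 0) mod 6 = 0, so s[2022] = s[0] = 1.

1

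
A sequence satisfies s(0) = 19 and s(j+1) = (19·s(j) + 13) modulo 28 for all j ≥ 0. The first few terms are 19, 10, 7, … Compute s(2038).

15

We have s(0) = 19; s(1) = 10; s(2) = 7; s(3) = 6; s(4) = 15; s(5) = 18; s(6) = 19.
The sequence repeats with period 6.
So s(2038) = s(0 + ((2038-0) mod 6)) = s(4) = 15.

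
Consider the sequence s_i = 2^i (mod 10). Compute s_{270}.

Listing terms: s_0 = 1; s_1 = 2; s_2 = 4; s_3 = 8; s_4 = 6; s_5 = 2.
Since s_5 = s_1 = 2, the sequence is eventually periodic: after a pre-period of length 1 it cycles with period 4.
For i ≥ 1, s_i depends only on (i - 1) mod 4. (270 - 1) mod 4 = 1, so s_{270} = s_2 = 4.

4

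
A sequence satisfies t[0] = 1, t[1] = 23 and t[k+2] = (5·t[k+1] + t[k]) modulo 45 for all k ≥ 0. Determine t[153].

t[0] = 1,  t[1] = 23,  t[2] = 26,  t[3] = 18,  t[4] = 26,  t[5] = 13,  t[6] = 1,  t[7] = 18,  t[8] = 1,  t[9] = 23.
Since (t[8], t[9]) = (t[0], t[1]) = (1, 23) (two consecutive terms determine the rest), the sequence is periodic with period 8.
(153 - 0) mod 8 = 1, so t[153] = t[1] = 23.

23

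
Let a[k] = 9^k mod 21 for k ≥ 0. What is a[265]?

9

Computing terms: a[0] = 1; a[1] = 9; a[2] = 18; a[3] = 15; a[4] = 9.
Since a[4] = a[1] = 9, the sequence is eventually periodic: after a pre-period of length 1 it cycles with period 3.
For k ≥ 1, a[k] depends only on (k - 1) mod 3. (265 - 1) mod 3 = 0, so a[265] = a[1] = 9.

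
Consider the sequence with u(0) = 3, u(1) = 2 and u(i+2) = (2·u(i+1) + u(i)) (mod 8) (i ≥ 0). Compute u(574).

Computing terms: u(0) = 3; u(1) = 2; u(2) = 7; u(3) = 0; u(4) = 7; u(5) = 6; u(6) = 3; u(7) = 4; u(8) = 3; u(9) = 2.
Since (u(8), u(9)) = (u(0), u(1)) = (3, 2) (two consecutive terms determine the rest), the sequence is periodic with period 8.
(574 - 0) mod 8 = 6, so u(574) = u(6) = 3.

3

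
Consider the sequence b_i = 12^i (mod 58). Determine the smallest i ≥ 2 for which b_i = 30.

Listing terms: b_1 = 12,  b_2 = 28,  b_3 = 46,  b_4 = 30,  b_5 = 12.
Since b_5 = b_1 = 12, the sequence is periodic with period 4.
The value 30 first appears (with i ≥ 2) at b_4.

4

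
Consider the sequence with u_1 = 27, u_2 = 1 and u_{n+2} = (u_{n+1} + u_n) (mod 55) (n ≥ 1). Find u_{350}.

We have u_1 = 27, u_2 = 1, u_3 = 28, u_4 = 29, u_5 = 2, u_6 = 31, u_7 = 33, u_8 = 9, u_9 = 42, u_{10} = 51, u_{11} = 38, u_{12} = 34, u_{13} = 17, u_{14} = 51, u_{15} = 13, u_{16} = 9, u_{17} = 22, u_{18} = 31, u_{19} = 53, u_{20} = 29, u_{21} = 27, u_{22} = 1.
The sequence repeats with period 20.
So u_{350} = u_{1 + ((350-1) mod 20)} = u_{10} = 51.

51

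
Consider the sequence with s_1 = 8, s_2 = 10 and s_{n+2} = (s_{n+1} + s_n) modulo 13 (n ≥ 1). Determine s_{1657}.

s_1 = 8; s_2 = 10; s_3 = 5; s_4 = 2; s_5 = 7; s_6 = 9; s_7 = 3; s_8 = 12; s_9 = 2; s_{10} = 1; s_{11} = 3; s_{12} = 4; s_{13} = 7; s_{14} = 11; s_{15} = 5; s_{16} = 3; s_{17} = 8; s_{18} = 11; s_{19} = 6; s_{20} = 4; s_{21} = 10; s_{22} = 1; s_{23} = 11; s_{24} = 12; s_{25} = 10; s_{26} = 9; s_{27} = 6; s_{28} = 2; s_{29} = 8; s_{30} = 10.
Since (s_{29}, s_{30}) = (s_1, s_2) = (8, 10) (two consecutive terms determine the rest), the sequence is periodic with period 28.
(1657 - 1) mod 28 = 4, so s_{1657} = s_5 = 7.

7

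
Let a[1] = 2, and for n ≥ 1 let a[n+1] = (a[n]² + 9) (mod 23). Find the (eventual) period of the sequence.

3

Listing terms: a[1] = 2,  a[2] = 13,  a[3] = 17,  a[4] = 22,  a[5] = 10,  a[6] = 17.
Since a[6] = a[3] = 17, the sequence is eventually periodic: after a pre-period of length 2 it cycles with period 3.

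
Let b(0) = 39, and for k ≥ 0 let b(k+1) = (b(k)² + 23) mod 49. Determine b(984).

32

Listing terms: b(0) = 39; b(1) = 25; b(2) = 11; b(3) = 46; b(4) = 32; b(5) = 18; b(6) = 4; b(7) = 39.
The sequence repeats with period 7.
So b(984) = b(0 + ((984-0) mod 7)) = b(4) = 32.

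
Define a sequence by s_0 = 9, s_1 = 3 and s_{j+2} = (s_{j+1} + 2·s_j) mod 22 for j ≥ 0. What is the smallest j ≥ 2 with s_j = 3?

4

Listing terms: s_0 = 9, s_1 = 3, s_2 = 21, s_3 = 5, s_4 = 3, s_5 = 13, s_6 = 19, s_7 = 1, s_8 = 17, s_9 = 19, s_{10} = 9, s_{11} = 3.
The sequence repeats with period 10.
The value 3 first appears (with j ≥ 2) at s_4.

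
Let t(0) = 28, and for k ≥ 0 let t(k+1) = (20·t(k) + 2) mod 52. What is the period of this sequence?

12

Computing terms: t(0) = 28,  t(1) = 42,  t(2) = 10,  t(3) = 46,  t(4) = 38,  t(5) = 34,  t(6) = 6,  t(7) = 18,  t(8) = 50,  t(9) = 14,  t(10) = 22,  t(11) = 26,  t(12) = 2,  t(13) = 42.
Since t(13) = t(1) = 42, the sequence is eventually periodic: after a pre-period of length 1 it cycles with period 12.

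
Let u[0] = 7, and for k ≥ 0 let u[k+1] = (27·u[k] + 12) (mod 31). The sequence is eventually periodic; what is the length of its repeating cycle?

Computing terms: u[0] = 7,  u[1] = 15,  u[2] = 14,  u[3] = 18,  u[4] = 2,  u[5] = 4,  u[6] = 27,  u[7] = 28,  u[8] = 24,  u[9] = 9,  u[10] = 7.
Since u[10] = u[0] = 7, the sequence is periodic with period 10.

10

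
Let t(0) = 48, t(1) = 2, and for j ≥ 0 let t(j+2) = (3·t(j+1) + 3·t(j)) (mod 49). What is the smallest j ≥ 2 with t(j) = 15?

t(0) = 48; t(1) = 2; t(2) = 3; t(3) = 15; t(4) = 5; t(5) = 11; t(6) = 48; t(7) = 30; t(8) = 38; t(9) = 8; t(10) = 40; t(11) = 46; t(12) = 13; t(13) = 30; t(14) = 31; t(15) = 36; t(16) = 5; t(17) = 25; t(18) = 41; t(19) = 2; t(20) = 31; t(21) = 1; t(22) = 47; t(23) = 46; t(24) = 34; t(25) = 44; t(26) = 38; t(27) = 1; t(28) = 19; t(29) = 11; t(30) = 41; t(31) = 9; t(32) = 3; t(33) = 36; t(34) = 19; t(35) = 18; t(36) = 13; t(37) = 44; t(38) = 24; t(39) = 8; t(40) = 47; t(41) = 18; t(42) = 48; t(43) = 2.
The sequence repeats with period 42.
The value 15 first appears (with j ≥ 2) at t(3).

3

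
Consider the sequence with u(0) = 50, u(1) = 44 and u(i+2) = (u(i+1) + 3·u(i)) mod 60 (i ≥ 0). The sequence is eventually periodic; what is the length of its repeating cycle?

24

Computing terms: u(0) = 50; u(1) = 44; u(2) = 14; u(3) = 26; u(4) = 8; u(5) = 26; u(6) = 50; u(7) = 8; u(8) = 38; u(9) = 2; u(10) = 56; u(11) = 2; u(12) = 50; u(13) = 56; u(14) = 26; u(15) = 14; u(16) = 32; u(17) = 14; u(18) = 50; u(19) = 32; u(20) = 2; u(21) = 38; u(22) = 44; u(23) = 38; u(24) = 50; u(25) = 44.
The sequence repeats with period 24.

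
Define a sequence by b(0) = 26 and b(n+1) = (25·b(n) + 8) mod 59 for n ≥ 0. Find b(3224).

46

Computing terms: b(0) = 26, b(1) = 9, b(2) = 56, b(3) = 51, b(4) = 44, b(5) = 46, b(6) = 37, b(7) = 48, b(8) = 28, b(9) = 0, b(10) = 8, b(11) = 31, b(12) = 16, b(13) = 54, b(14) = 1, b(15) = 33, b(16) = 7, b(17) = 6, b(18) = 40, b(19) = 5, b(20) = 15, b(21) = 29, b(22) = 25, b(23) = 43, b(24) = 21, b(25) = 2, b(26) = 58, b(27) = 42, b(28) = 55, b(29) = 26.
Since b(29) = b(0) = 26, the sequence is periodic with period 29.
So b(3224) = b(0 + ((3224-0) mod 29)) = b(5) = 46.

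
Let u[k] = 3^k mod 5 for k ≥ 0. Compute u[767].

Computing terms: u[0] = 1,  u[1] = 3,  u[2] = 4,  u[3] = 2,  u[4] = 1.
The sequence repeats with period 4.
(767 - 0) mod 4 = 3, so u[767] = u[3] = 2.

2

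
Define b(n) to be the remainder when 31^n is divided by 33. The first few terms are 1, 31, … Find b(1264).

16

Computing terms: b(0) = 1, b(1) = 31, b(2) = 4, b(3) = 25, b(4) = 16, b(5) = 1.
Since b(5) = b(0) = 1, the sequence is periodic with period 5.
So b(1264) = b(0 + ((1264-0) mod 5)) = b(4) = 16.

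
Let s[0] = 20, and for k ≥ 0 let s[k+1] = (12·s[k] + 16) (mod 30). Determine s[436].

Computing terms: s[0] = 20; s[1] = 16; s[2] = 28; s[3] = 22; s[4] = 10; s[5] = 16.
Since s[5] = s[1] = 16, the sequence is eventually periodic: after a pre-period of length 1 it cycles with period 4.
For k ≥ 1, s[k] depends only on (k - 1) mod 4. (436 - 1) mod 4 = 3, so s[436] = s[4] = 10.

10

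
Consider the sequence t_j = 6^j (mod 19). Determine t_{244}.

6

We have t_1 = 6, t_2 = 17, t_3 = 7, t_4 = 4, t_5 = 5, t_6 = 11, t_7 = 9, t_8 = 16, t_9 = 1, t_{10} = 6.
Since t_{10} = t_1 = 6, the sequence is periodic with period 9.
So t_{244} = t_{1 + ((244-1) mod 9)} = t_1 = 6.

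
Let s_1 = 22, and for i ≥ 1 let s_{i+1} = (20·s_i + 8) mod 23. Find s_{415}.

Listing terms: s_1 = 22; s_2 = 11; s_3 = 21; s_4 = 14; s_5 = 12; s_6 = 18; s_7 = 0; s_8 = 8; s_9 = 7; s_{10} = 10; s_{11} = 1; s_{12} = 5; s_{13} = 16; s_{14} = 6; s_{15} = 13; s_{16} = 15; s_{17} = 9; s_{18} = 4; s_{19} = 19; s_{20} = 20; s_{21} = 17; s_{22} = 3; s_{23} = 22.
Since s_{23} = s_1 = 22, the sequence is periodic with period 22.
So s_{415} = s_{1 + ((415-1) mod 22)} = s_{19} = 19.

19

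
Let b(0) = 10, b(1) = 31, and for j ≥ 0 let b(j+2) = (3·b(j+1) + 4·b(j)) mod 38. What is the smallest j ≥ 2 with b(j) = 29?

We have b(0) = 10; b(1) = 31; b(2) = 19; b(3) = 29; b(4) = 11; b(5) = 35; b(6) = 35; b(7) = 17; b(8) = 1; b(9) = 33; b(10) = 27; b(11) = 23; b(12) = 25; b(13) = 15; b(14) = 31; b(15) = 1; b(16) = 13; b(17) = 5; b(18) = 29; b(19) = 31; b(20) = 19.
Since (b(19), b(20)) = (b(1), b(2)) = (31, 19) (two consecutive terms determine the rest), the sequence is eventually periodic: after a pre-period of length 1 it cycles with period 18.
The value 29 first appears (with j ≥ 2) at b(3).

3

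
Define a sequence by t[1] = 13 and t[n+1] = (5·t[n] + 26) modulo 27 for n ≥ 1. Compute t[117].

t[1] = 13, t[2] = 10, t[3] = 22, t[4] = 1, t[5] = 4, t[6] = 19, t[7] = 13.
The sequence repeats with period 6.
So t[117] = t[1 + ((117-1) mod 6)] = t[3] = 22.

22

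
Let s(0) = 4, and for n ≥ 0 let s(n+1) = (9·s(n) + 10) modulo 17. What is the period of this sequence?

Listing terms: s(0) = 4,  s(1) = 12,  s(2) = 16,  s(3) = 1,  s(4) = 2,  s(5) = 11,  s(6) = 7,  s(7) = 5,  s(8) = 4.
The sequence repeats with period 8.

8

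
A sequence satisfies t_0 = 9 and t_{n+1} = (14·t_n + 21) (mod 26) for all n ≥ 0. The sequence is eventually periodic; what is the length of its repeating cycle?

t_0 = 9, t_1 = 17, t_2 = 25, t_3 = 7, t_4 = 15, t_5 = 23, t_6 = 5, t_7 = 13, t_8 = 21, t_9 = 3, t_{10} = 11, t_{11} = 19, t_{12} = 1, t_{13} = 9.
Since t_{13} = t_0 = 9, the sequence is periodic with period 13.

13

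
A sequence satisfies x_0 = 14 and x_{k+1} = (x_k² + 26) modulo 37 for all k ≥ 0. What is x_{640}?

23

Computing terms: x_0 = 14; x_1 = 0; x_2 = 26; x_3 = 36; x_4 = 27; x_5 = 15; x_6 = 29; x_7 = 16; x_8 = 23; x_9 = 0.
Since x_9 = x_1 = 0, the sequence is eventually periodic: after a pre-period of length 1 it cycles with period 8.
For k ≥ 1, x_k depends only on (k - 1) mod 8. (640 - 1) mod 8 = 7, so x_{640} = x_8 = 23.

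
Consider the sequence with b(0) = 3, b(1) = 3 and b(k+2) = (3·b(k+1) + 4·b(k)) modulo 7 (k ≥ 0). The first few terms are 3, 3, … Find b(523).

3

Listing terms: b(0) = 3,  b(1) = 3,  b(2) = 0,  b(3) = 5,  b(4) = 1,  b(5) = 2,  b(6) = 3,  b(7) = 3.
Since (b(6), b(7)) = (b(0), b(1)) = (3, 3) (two consecutive terms determine the rest), the sequence is periodic with period 6.
(523 - 0) mod 6 = 1, so b(523) = b(1) = 3.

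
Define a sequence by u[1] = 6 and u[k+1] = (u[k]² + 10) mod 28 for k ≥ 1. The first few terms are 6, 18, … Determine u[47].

10

Computing terms: u[1] = 6,  u[2] = 18,  u[3] = 26,  u[4] = 14,  u[5] = 10,  u[6] = 26.
Since u[6] = u[3] = 26, the sequence is eventually periodic: after a pre-period of length 2 it cycles with period 3.
For k ≥ 3, u[k] depends only on (k - 3) mod 3. (47 - 3) mod 3 = 2, so u[47] = u[5] = 10.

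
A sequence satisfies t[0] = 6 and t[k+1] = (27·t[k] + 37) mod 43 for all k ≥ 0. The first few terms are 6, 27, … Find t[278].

Listing terms: t[0] = 6; t[1] = 27; t[2] = 35; t[3] = 36; t[4] = 20; t[5] = 18; t[6] = 7; t[7] = 11; t[8] = 33; t[9] = 25; t[10] = 24; t[11] = 40; t[12] = 42; t[13] = 10; t[14] = 6.
The sequence repeats with period 14.
(278 - 0) mod 14 = 12, so t[278] = t[12] = 42.

42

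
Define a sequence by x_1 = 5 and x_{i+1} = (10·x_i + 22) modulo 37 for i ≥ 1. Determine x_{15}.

2

Computing terms: x_1 = 5,  x_2 = 35,  x_3 = 2,  x_4 = 5.
The sequence repeats with period 3.
So x_{15} = x_{1 + ((15-1) mod 3)} = x_3 = 2.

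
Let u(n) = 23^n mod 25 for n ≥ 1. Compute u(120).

1

Listing terms: u(1) = 23, u(2) = 4, u(3) = 17, u(4) = 16, u(5) = 18, u(6) = 14, u(7) = 22, u(8) = 6, u(9) = 13, u(10) = 24, u(11) = 2, u(12) = 21, u(13) = 8, u(14) = 9, u(15) = 7, u(16) = 11, u(17) = 3, u(18) = 19, u(19) = 12, u(20) = 1, u(21) = 23.
The sequence repeats with period 20.
So u(120) = u(1 + ((120-1) mod 20)) = u(20) = 1.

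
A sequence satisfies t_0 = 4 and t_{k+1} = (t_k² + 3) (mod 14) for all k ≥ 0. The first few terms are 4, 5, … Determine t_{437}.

7

Listing terms: t_0 = 4,  t_1 = 5,  t_2 = 0,  t_3 = 3,  t_4 = 12,  t_5 = 7,  t_6 = 10,  t_7 = 5.
Since t_7 = t_1 = 5, the sequence is eventually periodic: after a pre-period of length 1 it cycles with period 6.
For k ≥ 1, t_k depends only on (k - 1) mod 6. (437 - 1) mod 6 = 4, so t_{437} = t_5 = 7.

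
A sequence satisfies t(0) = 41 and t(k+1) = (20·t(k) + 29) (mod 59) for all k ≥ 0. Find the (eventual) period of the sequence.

29

We have t(0) = 41; t(1) = 23; t(2) = 17; t(3) = 15; t(4) = 34; t(5) = 1; t(6) = 49; t(7) = 6; t(8) = 31; t(9) = 0; t(10) = 29; t(11) = 19; t(12) = 55; t(13) = 8; t(14) = 12; t(15) = 33; t(16) = 40; t(17) = 3; t(18) = 30; t(19) = 39; t(20) = 42; t(21) = 43; t(22) = 4; t(23) = 50; t(24) = 26; t(25) = 18; t(26) = 35; t(27) = 21; t(28) = 36; t(29) = 41.
The sequence repeats with period 29.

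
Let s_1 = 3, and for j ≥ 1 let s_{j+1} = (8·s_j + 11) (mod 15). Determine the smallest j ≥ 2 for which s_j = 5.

Computing terms: s_1 = 3, s_2 = 5, s_3 = 6, s_4 = 14, s_5 = 3.
The sequence repeats with period 4.
The value 5 first appears (with j ≥ 2) at s_2.

2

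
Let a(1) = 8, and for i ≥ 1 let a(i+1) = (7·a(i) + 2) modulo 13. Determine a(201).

We have a(1) = 8,  a(2) = 6,  a(3) = 5,  a(4) = 11,  a(5) = 1,  a(6) = 9,  a(7) = 0,  a(8) = 2,  a(9) = 3,  a(10) = 10,  a(11) = 7,  a(12) = 12,  a(13) = 8.
Since a(13) = a(1) = 8, the sequence is periodic with period 12.
So a(201) = a(1 + ((201-1) mod 12)) = a(9) = 3.

3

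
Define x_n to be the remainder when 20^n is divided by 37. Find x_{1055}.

5

We have x_0 = 1,  x_1 = 20,  x_2 = 30,  x_3 = 8,  x_4 = 12,  x_5 = 18,  x_6 = 27,  x_7 = 22,  x_8 = 33,  x_9 = 31,  x_{10} = 28,  x_{11} = 5,  x_{12} = 26,  x_{13} = 2,  x_{14} = 3,  x_{15} = 23,  x_{16} = 16,  x_{17} = 24,  x_{18} = 36,  x_{19} = 17,  x_{20} = 7,  x_{21} = 29,  x_{22} = 25,  x_{23} = 19,  x_{24} = 10,  x_{25} = 15,  x_{26} = 4,  x_{27} = 6,  x_{28} = 9,  x_{29} = 32,  x_{30} = 11,  x_{31} = 35,  x_{32} = 34,  x_{33} = 14,  x_{34} = 21,  x_{35} = 13,  x_{36} = 1.
Since x_{36} = x_0 = 1, the sequence is periodic with period 36.
(1055 - 0) mod 36 = 11, so x_{1055} = x_{11} = 5.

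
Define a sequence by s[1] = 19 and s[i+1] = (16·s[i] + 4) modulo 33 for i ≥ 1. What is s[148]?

4

s[1] = 19,  s[2] = 11,  s[3] = 15,  s[4] = 13,  s[5] = 14,  s[6] = 30,  s[7] = 22,  s[8] = 26,  s[9] = 24,  s[10] = 25,  s[11] = 8,  s[12] = 0,  s[13] = 4,  s[14] = 2,  s[15] = 3,  s[16] = 19.
Since s[16] = s[1] = 19, the sequence is periodic with period 15.
So s[148] = s[1 + ((148-1) mod 15)] = s[13] = 4.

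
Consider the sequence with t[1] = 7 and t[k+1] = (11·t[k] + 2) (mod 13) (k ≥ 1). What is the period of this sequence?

12

Computing terms: t[1] = 7; t[2] = 1; t[3] = 0; t[4] = 2; t[5] = 11; t[6] = 6; t[7] = 3; t[8] = 9; t[9] = 10; t[10] = 8; t[11] = 12; t[12] = 4; t[13] = 7.
Since t[13] = t[1] = 7, the sequence is periodic with period 12.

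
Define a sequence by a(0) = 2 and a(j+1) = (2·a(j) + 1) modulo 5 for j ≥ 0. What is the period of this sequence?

Listing terms: a(0) = 2, a(1) = 0, a(2) = 1, a(3) = 3, a(4) = 2.
Since a(4) = a(0) = 2, the sequence is periodic with period 4.

4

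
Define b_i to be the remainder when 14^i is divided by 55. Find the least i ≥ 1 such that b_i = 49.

We have b_0 = 1; b_1 = 14; b_2 = 31; b_3 = 49; b_4 = 26; b_5 = 34; b_6 = 36; b_7 = 9; b_8 = 16; b_9 = 4; b_{10} = 1.
Since b_{10} = b_0 = 1, the sequence is periodic with period 10.
The value 49 first appears (with i ≥ 1) at b_3.

3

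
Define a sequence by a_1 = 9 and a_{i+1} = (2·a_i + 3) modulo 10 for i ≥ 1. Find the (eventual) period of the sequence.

We have a_1 = 9; a_2 = 1; a_3 = 5; a_4 = 3; a_5 = 9.
The sequence repeats with period 4.

4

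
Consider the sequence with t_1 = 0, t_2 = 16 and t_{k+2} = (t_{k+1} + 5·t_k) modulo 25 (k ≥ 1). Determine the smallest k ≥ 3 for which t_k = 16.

Computing terms: t_1 = 0; t_2 = 16; t_3 = 16; t_4 = 21; t_5 = 1; t_6 = 6; t_7 = 11; t_8 = 16; t_9 = 21.
Since (t_8, t_9) = (t_3, t_4) = (16, 21) (two consecutive terms determine the rest), the sequence is eventually periodic: after a pre-period of length 2 it cycles with period 5.
The value 16 first appears (with k ≥ 3) at t_3.

3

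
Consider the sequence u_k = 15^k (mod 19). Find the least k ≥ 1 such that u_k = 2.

5

Computing terms: u_0 = 1; u_1 = 15; u_2 = 16; u_3 = 12; u_4 = 9; u_5 = 2; u_6 = 11; u_7 = 13; u_8 = 5; u_9 = 18; u_{10} = 4; u_{11} = 3; u_{12} = 7; u_{13} = 10; u_{14} = 17; u_{15} = 8; u_{16} = 6; u_{17} = 14; u_{18} = 1.
Since u_{18} = u_0 = 1, the sequence is periodic with period 18.
The value 2 first appears (with k ≥ 1) at u_5.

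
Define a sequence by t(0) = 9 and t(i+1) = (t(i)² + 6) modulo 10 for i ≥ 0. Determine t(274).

7

We have t(0) = 9,  t(1) = 7,  t(2) = 5,  t(3) = 1,  t(4) = 7.
Since t(4) = t(1) = 7, the sequence is eventually periodic: after a pre-period of length 1 it cycles with period 3.
For i ≥ 1, t(i) depends only on (i - 1) mod 3. (274 - 1) mod 3 = 0, so t(274) = t(1) = 7.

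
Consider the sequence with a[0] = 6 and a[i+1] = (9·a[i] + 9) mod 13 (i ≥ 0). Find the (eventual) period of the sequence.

We have a[0] = 6,  a[1] = 11,  a[2] = 4,  a[3] = 6.
The sequence repeats with period 3.

3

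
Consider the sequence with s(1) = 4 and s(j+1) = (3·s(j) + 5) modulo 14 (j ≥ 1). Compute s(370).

We have s(1) = 4,  s(2) = 3,  s(3) = 0,  s(4) = 5,  s(5) = 6,  s(6) = 9,  s(7) = 4.
Since s(7) = s(1) = 4, the sequence is periodic with period 6.
So s(370) = s(1 + ((370-1) mod 6)) = s(4) = 5.

5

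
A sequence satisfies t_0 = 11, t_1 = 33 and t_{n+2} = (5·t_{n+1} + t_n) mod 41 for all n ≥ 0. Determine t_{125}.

22

t_0 = 11,  t_1 = 33,  t_2 = 12,  t_3 = 11,  t_4 = 26,  t_5 = 18,  t_6 = 34,  t_7 = 24,  t_8 = 31,  t_9 = 15,  t_{10} = 24,  t_{11} = 12,  t_{12} = 2,  t_{13} = 22,  t_{14} = 30,  t_{15} = 8,  t_{16} = 29,  t_{17} = 30,  t_{18} = 15,  t_{19} = 23,  t_{20} = 7,  t_{21} = 17,  t_{22} = 10,  t_{23} = 26,  t_{24} = 17,  t_{25} = 29,  t_{26} = 39,  t_{27} = 19,  t_{28} = 11,  t_{29} = 33.
The sequence repeats with period 28.
(125 - 0) mod 28 = 13, so t_{125} = t_{13} = 22.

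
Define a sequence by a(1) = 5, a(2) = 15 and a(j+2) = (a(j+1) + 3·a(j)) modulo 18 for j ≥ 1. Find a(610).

3

Computing terms: a(1) = 5, a(2) = 15, a(3) = 12, a(4) = 3, a(5) = 3, a(6) = 12, a(7) = 3.
Since (a(6), a(7)) = (a(3), a(4)) = (12, 3) (two consecutive terms determine the rest), the sequence is eventually periodic: after a pre-period of length 2 it cycles with period 3.
For j ≥ 3, a(j) depends only on (j - 3) mod 3. (610 - 3) mod 3 = 1, so a(610) = a(4) = 3.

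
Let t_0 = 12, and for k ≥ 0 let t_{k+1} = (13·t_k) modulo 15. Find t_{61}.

6

Listing terms: t_0 = 12, t_1 = 6, t_2 = 3, t_3 = 9, t_4 = 12.
Since t_4 = t_0 = 12, the sequence is periodic with period 4.
So t_{61} = t_{0 + ((61-0) mod 4)} = t_1 = 6.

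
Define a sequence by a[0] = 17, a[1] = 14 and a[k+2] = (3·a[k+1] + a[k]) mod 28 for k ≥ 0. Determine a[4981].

Listing terms: a[0] = 17; a[1] = 14; a[2] = 3; a[3] = 23; a[4] = 16; a[5] = 15; a[6] = 5; a[7] = 2; a[8] = 11; a[9] = 7; a[10] = 4; a[11] = 19; a[12] = 5; a[13] = 6; a[14] = 23; a[15] = 19; a[16] = 24; a[17] = 7; a[18] = 17; a[19] = 2; a[20] = 23; a[21] = 15; a[22] = 12; a[23] = 23; a[24] = 25; a[25] = 14; a[26] = 11; a[27] = 19; a[28] = 12; a[29] = 27; a[30] = 9; a[31] = 26; a[32] = 3; a[33] = 7; a[34] = 24; a[35] = 23; a[36] = 9; a[37] = 22; a[38] = 19; a[39] = 23; a[40] = 4; a[41] = 7; a[42] = 25; a[43] = 26; a[44] = 19; a[45] = 27; a[46] = 16; a[47] = 19; a[48] = 17; a[49] = 14.
Since (a[48], a[49]) = (a[0], a[1]) = (17, 14) (two consecutive terms determine the rest), the sequence is periodic with period 48.
(4981 - 0) mod 48 = 37, so a[4981] = a[37] = 22.

22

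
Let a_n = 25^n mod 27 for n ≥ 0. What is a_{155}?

Listing terms: a_0 = 1; a_1 = 25; a_2 = 4; a_3 = 19; a_4 = 16; a_5 = 22; a_6 = 10; a_7 = 7; a_8 = 13; a_9 = 1.
The sequence repeats with period 9.
So a_{155} = a_{0 + ((155-0) mod 9)} = a_2 = 4.

4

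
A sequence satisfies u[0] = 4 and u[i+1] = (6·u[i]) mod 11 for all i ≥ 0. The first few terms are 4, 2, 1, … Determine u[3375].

Listing terms: u[0] = 4, u[1] = 2, u[2] = 1, u[3] = 6, u[4] = 3, u[5] = 7, u[6] = 9, u[7] = 10, u[8] = 5, u[9] = 8, u[10] = 4.
The sequence repeats with period 10.
(3375 - 0) mod 10 = 5, so u[3375] = u[5] = 7.

7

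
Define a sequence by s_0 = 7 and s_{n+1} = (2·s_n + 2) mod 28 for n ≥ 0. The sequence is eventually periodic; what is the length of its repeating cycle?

3

Computing terms: s_0 = 7,  s_1 = 16,  s_2 = 6,  s_3 = 14,  s_4 = 2,  s_5 = 6.
Since s_5 = s_2 = 6, the sequence is eventually periodic: after a pre-period of length 2 it cycles with period 3.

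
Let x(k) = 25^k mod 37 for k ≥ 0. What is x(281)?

Computing terms: x(0) = 1, x(1) = 25, x(2) = 33, x(3) = 11, x(4) = 16, x(5) = 30, x(6) = 10, x(7) = 28, x(8) = 34, x(9) = 36, x(10) = 12, x(11) = 4, x(12) = 26, x(13) = 21, x(14) = 7, x(15) = 27, x(16) = 9, x(17) = 3, x(18) = 1.
Since x(18) = x(0) = 1, the sequence is periodic with period 18.
(281 - 0) mod 18 = 11, so x(281) = x(11) = 4.

4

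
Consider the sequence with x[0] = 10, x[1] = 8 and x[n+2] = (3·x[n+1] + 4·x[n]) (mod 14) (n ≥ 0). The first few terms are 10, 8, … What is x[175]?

8

Listing terms: x[0] = 10, x[1] = 8, x[2] = 8, x[3] = 0, x[4] = 4, x[5] = 12, x[6] = 10, x[7] = 8.
Since (x[6], x[7]) = (x[0], x[1]) = (10, 8) (two consecutive terms determine the rest), the sequence is periodic with period 6.
(175 - 0) mod 6 = 1, so x[175] = x[1] = 8.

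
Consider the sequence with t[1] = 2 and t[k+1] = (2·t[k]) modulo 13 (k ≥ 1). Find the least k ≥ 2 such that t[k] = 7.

Computing terms: t[1] = 2; t[2] = 4; t[3] = 8; t[4] = 3; t[5] = 6; t[6] = 12; t[7] = 11; t[8] = 9; t[9] = 5; t[10] = 10; t[11] = 7; t[12] = 1; t[13] = 2.
The sequence repeats with period 12.
The value 7 first appears (with k ≥ 2) at t[11].

11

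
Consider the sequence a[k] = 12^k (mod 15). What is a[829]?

12

Listing terms: a[1] = 12; a[2] = 9; a[3] = 3; a[4] = 6; a[5] = 12.
Since a[5] = a[1] = 12, the sequence is periodic with period 4.
(829 - 1) mod 4 = 0, so a[829] = a[1] = 12.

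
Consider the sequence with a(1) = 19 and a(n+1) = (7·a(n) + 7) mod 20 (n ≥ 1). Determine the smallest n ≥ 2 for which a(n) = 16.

We have a(1) = 19, a(2) = 0, a(3) = 7, a(4) = 16, a(5) = 19.
The sequence repeats with period 4.
The value 16 first appears (with n ≥ 2) at a(4).

4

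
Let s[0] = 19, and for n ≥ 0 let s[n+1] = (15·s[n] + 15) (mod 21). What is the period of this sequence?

Computing terms: s[0] = 19, s[1] = 6, s[2] = 0, s[3] = 15, s[4] = 9, s[5] = 3, s[6] = 18, s[7] = 12, s[8] = 6.
Since s[8] = s[1] = 6, the sequence is eventually periodic: after a pre-period of length 1 it cycles with period 7.

7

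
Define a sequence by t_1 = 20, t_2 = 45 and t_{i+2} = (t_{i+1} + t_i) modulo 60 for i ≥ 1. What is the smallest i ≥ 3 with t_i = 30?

10

We have t_1 = 20,  t_2 = 45,  t_3 = 5,  t_4 = 50,  t_5 = 55,  t_6 = 45,  t_7 = 40,  t_8 = 25,  t_9 = 5,  t_{10} = 30,  t_{11} = 35,  t_{12} = 5,  t_{13} = 40,  t_{14} = 45,  t_{15} = 25,  t_{16} = 10,  t_{17} = 35,  t_{18} = 45,  t_{19} = 20,  t_{20} = 5,  t_{21} = 25,  t_{22} = 30,  t_{23} = 55,  t_{24} = 25,  t_{25} = 20,  t_{26} = 45.
The sequence repeats with period 24.
The value 30 first appears (with i ≥ 3) at t_{10}.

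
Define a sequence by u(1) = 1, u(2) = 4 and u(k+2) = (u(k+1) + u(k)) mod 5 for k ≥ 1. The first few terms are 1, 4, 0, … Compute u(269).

Listing terms: u(1) = 1; u(2) = 4; u(3) = 0; u(4) = 4; u(5) = 4; u(6) = 3; u(7) = 2; u(8) = 0; u(9) = 2; u(10) = 2; u(11) = 4; u(12) = 1; u(13) = 0; u(14) = 1; u(15) = 1; u(16) = 2; u(17) = 3; u(18) = 0; u(19) = 3; u(20) = 3; u(21) = 1; u(22) = 4.
The sequence repeats with period 20.
So u(269) = u(1 + ((269-1) mod 20)) = u(9) = 2.

2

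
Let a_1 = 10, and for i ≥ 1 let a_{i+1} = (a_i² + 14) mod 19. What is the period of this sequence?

Computing terms: a_1 = 10; a_2 = 0; a_3 = 14; a_4 = 1; a_5 = 15; a_6 = 11; a_7 = 2; a_8 = 18; a_9 = 15.
Since a_9 = a_5 = 15, the sequence is eventually periodic: after a pre-period of length 4 it cycles with period 4.

4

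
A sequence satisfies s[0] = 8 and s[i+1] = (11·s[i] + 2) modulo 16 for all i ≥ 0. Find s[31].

Listing terms: s[0] = 8; s[1] = 10; s[2] = 0; s[3] = 2; s[4] = 8.
Since s[4] = s[0] = 8, the sequence is periodic with period 4.
So s[31] = s[0 + ((31-0) mod 4)] = s[3] = 2.

2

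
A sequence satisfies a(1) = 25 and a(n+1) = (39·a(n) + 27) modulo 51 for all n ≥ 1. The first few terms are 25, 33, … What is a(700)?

Computing terms: a(1) = 25; a(2) = 33; a(3) = 39; a(4) = 18; a(5) = 15; a(6) = 0; a(7) = 27; a(8) = 9; a(9) = 21; a(10) = 30; a(11) = 24; a(12) = 45; a(13) = 48; a(14) = 12; a(15) = 36; a(16) = 3; a(17) = 42; a(18) = 33.
Since a(18) = a(2) = 33, the sequence is eventually periodic: after a pre-period of length 1 it cycles with period 16.
For n ≥ 2, a(n) depends only on (n - 2) mod 16. (700 - 2) mod 16 = 10, so a(700) = a(12) = 45.

45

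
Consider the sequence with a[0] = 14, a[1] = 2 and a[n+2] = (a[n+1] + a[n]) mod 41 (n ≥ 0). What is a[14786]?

37

Computing terms: a[0] = 14, a[1] = 2, a[2] = 16, a[3] = 18, a[4] = 34, a[5] = 11, a[6] = 4, a[7] = 15, a[8] = 19, a[9] = 34, a[10] = 12, a[11] = 5, a[12] = 17, a[13] = 22, a[14] = 39, a[15] = 20, a[16] = 18, a[17] = 38, a[18] = 15, a[19] = 12, a[20] = 27, a[21] = 39, a[22] = 25, a[23] = 23, a[24] = 7, a[25] = 30, a[26] = 37, a[27] = 26, a[28] = 22, a[29] = 7, a[30] = 29, a[31] = 36, a[32] = 24, a[33] = 19, a[34] = 2, a[35] = 21, a[36] = 23, a[37] = 3, a[38] = 26, a[39] = 29, a[40] = 14, a[41] = 2.
Since (a[40], a[41]) = (a[0], a[1]) = (14, 2) (two consecutive terms determine the rest), the sequence is periodic with period 40.
(14786 - 0) mod 40 = 26, so a[14786] = a[26] = 37.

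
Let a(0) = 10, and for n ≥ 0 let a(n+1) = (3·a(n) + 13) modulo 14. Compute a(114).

10

Listing terms: a(0) = 10; a(1) = 1; a(2) = 2; a(3) = 5; a(4) = 0; a(5) = 13; a(6) = 10.
The sequence repeats with period 6.
So a(114) = a(0 + ((114-0) mod 6)) = a(0) = 10.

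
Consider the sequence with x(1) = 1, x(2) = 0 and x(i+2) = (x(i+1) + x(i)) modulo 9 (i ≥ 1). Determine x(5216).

8

Listing terms: x(1) = 1,  x(2) = 0,  x(3) = 1,  x(4) = 1,  x(5) = 2,  x(6) = 3,  x(7) = 5,  x(8) = 8,  x(9) = 4,  x(10) = 3,  x(11) = 7,  x(12) = 1,  x(13) = 8,  x(14) = 0,  x(15) = 8,  x(16) = 8,  x(17) = 7,  x(18) = 6,  x(19) = 4,  x(20) = 1,  x(21) = 5,  x(22) = 6,  x(23) = 2,  x(24) = 8,  x(25) = 1,  x(26) = 0.
Since (x(25), x(26)) = (x(1), x(2)) = (1, 0) (two consecutive terms determine the rest), the sequence is periodic with period 24.
So x(5216) = x(1 + ((5216-1) mod 24)) = x(8) = 8.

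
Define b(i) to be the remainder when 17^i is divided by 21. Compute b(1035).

20

We have b(0) = 1, b(1) = 17, b(2) = 16, b(3) = 20, b(4) = 4, b(5) = 5, b(6) = 1.
Since b(6) = b(0) = 1, the sequence is periodic with period 6.
So b(1035) = b(0 + ((1035-0) mod 6)) = b(3) = 20.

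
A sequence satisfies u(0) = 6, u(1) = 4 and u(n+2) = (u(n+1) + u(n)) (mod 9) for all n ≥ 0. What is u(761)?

7

We have u(0) = 6,  u(1) = 4,  u(2) = 1,  u(3) = 5,  u(4) = 6,  u(5) = 2,  u(6) = 8,  u(7) = 1,  u(8) = 0,  u(9) = 1,  u(10) = 1,  u(11) = 2,  u(12) = 3,  u(13) = 5,  u(14) = 8,  u(15) = 4,  u(16) = 3,  u(17) = 7,  u(18) = 1,  u(19) = 8,  u(20) = 0,  u(21) = 8,  u(22) = 8,  u(23) = 7,  u(24) = 6,  u(25) = 4.
Since (u(24), u(25)) = (u(0), u(1)) = (6, 4) (two consecutive terms determine the rest), the sequence is periodic with period 24.
(761 - 0) mod 24 = 17, so u(761) = u(17) = 7.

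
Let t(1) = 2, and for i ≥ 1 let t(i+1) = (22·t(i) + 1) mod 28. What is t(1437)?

3

t(1) = 2; t(2) = 17; t(3) = 11; t(4) = 19; t(5) = 27; t(6) = 7; t(7) = 15; t(8) = 23; t(9) = 3; t(10) = 11.
Since t(10) = t(3) = 11, the sequence is eventually periodic: after a pre-period of length 2 it cycles with period 7.
For i ≥ 3, t(i) depends only on (i - 3) mod 7. (1437 - 3) mod 7 = 6, so t(1437) = t(9) = 3.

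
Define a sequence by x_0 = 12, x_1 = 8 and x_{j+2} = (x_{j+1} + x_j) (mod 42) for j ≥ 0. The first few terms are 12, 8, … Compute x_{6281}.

20

We have x_0 = 12; x_1 = 8; x_2 = 20; x_3 = 28; x_4 = 6; x_5 = 34; x_6 = 40; x_7 = 32; x_8 = 30; x_9 = 20; x_{10} = 8; x_{11} = 28; x_{12} = 36; x_{13} = 22; x_{14} = 16; x_{15} = 38; x_{16} = 12; x_{17} = 8.
Since (x_{16}, x_{17}) = (x_0, x_1) = (12, 8) (two consecutive terms determine the rest), the sequence is periodic with period 16.
(6281 - 0) mod 16 = 9, so x_{6281} = x_9 = 20.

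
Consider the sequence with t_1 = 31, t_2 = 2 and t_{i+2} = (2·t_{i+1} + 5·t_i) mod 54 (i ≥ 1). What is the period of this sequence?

Listing terms: t_1 = 31; t_2 = 2; t_3 = 51; t_4 = 4; t_5 = 47; t_6 = 6; t_7 = 31; t_8 = 38; t_9 = 15; t_{10} = 4; t_{11} = 29; t_{12} = 24; t_{13} = 31; t_{14} = 20; t_{15} = 33; t_{16} = 4; t_{17} = 11; t_{18} = 42; t_{19} = 31; t_{20} = 2.
Since (t_{19}, t_{20}) = (t_1, t_2) = (31, 2) (two consecutive terms determine the rest), the sequence is periodic with period 18.

18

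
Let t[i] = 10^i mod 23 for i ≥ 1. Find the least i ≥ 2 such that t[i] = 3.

Listing terms: t[1] = 10; t[2] = 8; t[3] = 11; t[4] = 18; t[5] = 19; t[6] = 6; t[7] = 14; t[8] = 2; t[9] = 20; t[10] = 16; t[11] = 22; t[12] = 13; t[13] = 15; t[14] = 12; t[15] = 5; t[16] = 4; t[17] = 17; t[18] = 9; t[19] = 21; t[20] = 3; t[21] = 7; t[22] = 1; t[23] = 10.
Since t[23] = t[1] = 10, the sequence is periodic with period 22.
The value 3 first appears (with i ≥ 2) at t[20].

20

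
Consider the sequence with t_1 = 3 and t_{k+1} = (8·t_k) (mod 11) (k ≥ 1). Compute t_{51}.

Computing terms: t_1 = 3,  t_2 = 2,  t_3 = 5,  t_4 = 7,  t_5 = 1,  t_6 = 8,  t_7 = 9,  t_8 = 6,  t_9 = 4,  t_{10} = 10,  t_{11} = 3.
Since t_{11} = t_1 = 3, the sequence is periodic with period 10.
(51 - 1) mod 10 = 0, so t_{51} = t_1 = 3.

3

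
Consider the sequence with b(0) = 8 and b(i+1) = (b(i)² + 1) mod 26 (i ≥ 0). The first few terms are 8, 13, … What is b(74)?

14

Computing terms: b(0) = 8; b(1) = 13; b(2) = 14; b(3) = 15; b(4) = 18; b(5) = 13.
Since b(5) = b(1) = 13, the sequence is eventually periodic: after a pre-period of length 1 it cycles with period 4.
For i ≥ 1, b(i) depends only on (i - 1) mod 4. (74 - 1) mod 4 = 1, so b(74) = b(2) = 14.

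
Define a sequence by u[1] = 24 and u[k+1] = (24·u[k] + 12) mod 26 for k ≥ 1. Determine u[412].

We have u[1] = 24, u[2] = 16, u[3] = 6, u[4] = 0, u[5] = 12, u[6] = 14, u[7] = 10, u[8] = 18, u[9] = 2, u[10] = 8, u[11] = 22, u[12] = 20, u[13] = 24.
Since u[13] = u[1] = 24, the sequence is periodic with period 12.
(412 - 1) mod 12 = 3, so u[412] = u[4] = 0.

0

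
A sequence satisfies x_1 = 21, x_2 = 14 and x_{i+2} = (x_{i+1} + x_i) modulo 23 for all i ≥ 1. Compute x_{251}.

12

We have x_1 = 21; x_2 = 14; x_3 = 12; x_4 = 3; x_5 = 15; x_6 = 18; x_7 = 10; x_8 = 5; x_9 = 15; x_{10} = 20; x_{11} = 12; x_{12} = 9; x_{13} = 21; x_{14} = 7; x_{15} = 5; x_{16} = 12; x_{17} = 17; x_{18} = 6; x_{19} = 0; x_{20} = 6; x_{21} = 6; x_{22} = 12; x_{23} = 18; x_{24} = 7; x_{25} = 2; x_{26} = 9; x_{27} = 11; x_{28} = 20; x_{29} = 8; x_{30} = 5; x_{31} = 13; x_{32} = 18; x_{33} = 8; x_{34} = 3; x_{35} = 11; x_{36} = 14; x_{37} = 2; x_{38} = 16; x_{39} = 18; x_{40} = 11; x_{41} = 6; x_{42} = 17; x_{43} = 0; x_{44} = 17; x_{45} = 17; x_{46} = 11; x_{47} = 5; x_{48} = 16; x_{49} = 21; x_{50} = 14.
Since (x_{49}, x_{50}) = (x_1, x_2) = (21, 14) (two consecutive terms determine the rest), the sequence is periodic with period 48.
So x_{251} = x_{1 + ((251-1) mod 48)} = x_{11} = 12.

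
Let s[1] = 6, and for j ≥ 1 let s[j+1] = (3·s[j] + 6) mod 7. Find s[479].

Listing terms: s[1] = 6, s[2] = 3, s[3] = 1, s[4] = 2, s[5] = 5, s[6] = 0, s[7] = 6.
The sequence repeats with period 6.
(479 - 1) mod 6 = 4, so s[479] = s[5] = 5.

5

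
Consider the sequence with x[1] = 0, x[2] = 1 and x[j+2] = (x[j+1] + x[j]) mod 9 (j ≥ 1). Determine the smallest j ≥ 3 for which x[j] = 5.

Computing terms: x[1] = 0, x[2] = 1, x[3] = 1, x[4] = 2, x[5] = 3, x[6] = 5, x[7] = 8, x[8] = 4, x[9] = 3, x[10] = 7, x[11] = 1, x[12] = 8, x[13] = 0, x[14] = 8, x[15] = 8, x[16] = 7, x[17] = 6, x[18] = 4, x[19] = 1, x[20] = 5, x[21] = 6, x[22] = 2, x[23] = 8, x[24] = 1, x[25] = 0, x[26] = 1.
The sequence repeats with period 24.
The value 5 first appears (with j ≥ 3) at x[6].

6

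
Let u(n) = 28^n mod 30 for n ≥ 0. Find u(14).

u(0) = 1,  u(1) = 28,  u(2) = 4,  u(3) = 22,  u(4) = 16,  u(5) = 28.
Since u(5) = u(1) = 28, the sequence is eventually periodic: after a pre-period of length 1 it cycles with period 4.
For n ≥ 1, u(n) depends only on (n - 1) mod 4. (14 - 1) mod 4 = 1, so u(14) = u(2) = 4.

4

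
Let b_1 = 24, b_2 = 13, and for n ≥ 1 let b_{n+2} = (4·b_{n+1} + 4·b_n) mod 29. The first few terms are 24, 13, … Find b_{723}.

11

Computing terms: b_1 = 24; b_2 = 13; b_3 = 3; b_4 = 6; b_5 = 7; b_6 = 23; b_7 = 4; b_8 = 21; b_9 = 13; b_{10} = 20; b_{11} = 16; b_{12} = 28; b_{13} = 2; b_{14} = 4; b_{15} = 24; b_{16} = 25; b_{17} = 22; b_{18} = 14; b_{19} = 28; b_{20} = 23; b_{21} = 1; b_{22} = 9; b_{23} = 11; b_{24} = 22; b_{25} = 16; b_{26} = 7; b_{27} = 5; b_{28} = 19; b_{29} = 9; b_{30} = 25; b_{31} = 20; b_{32} = 6; b_{33} = 17; b_{34} = 5; b_{35} = 1; b_{36} = 24; b_{37} = 13.
The sequence repeats with period 35.
(723 - 1) mod 35 = 22, so b_{723} = b_{23} = 11.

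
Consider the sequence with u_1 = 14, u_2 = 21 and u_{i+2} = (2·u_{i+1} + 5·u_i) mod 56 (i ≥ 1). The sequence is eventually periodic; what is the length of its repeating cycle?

8

Computing terms: u_1 = 14,  u_2 = 21,  u_3 = 0,  u_4 = 49,  u_5 = 42,  u_6 = 49,  u_7 = 28,  u_8 = 21,  u_9 = 14,  u_{10} = 21.
The sequence repeats with period 8.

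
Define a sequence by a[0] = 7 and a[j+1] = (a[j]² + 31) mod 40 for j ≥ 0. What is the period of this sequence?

6

a[0] = 7; a[1] = 0; a[2] = 31; a[3] = 32; a[4] = 15; a[5] = 16; a[6] = 7.
Since a[6] = a[0] = 7, the sequence is periodic with period 6.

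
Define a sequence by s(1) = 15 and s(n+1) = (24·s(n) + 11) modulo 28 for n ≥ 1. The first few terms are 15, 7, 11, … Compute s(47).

3

s(1) = 15,  s(2) = 7,  s(3) = 11,  s(4) = 23,  s(5) = 3,  s(6) = 27,  s(7) = 15.
The sequence repeats with period 6.
(47 - 1) mod 6 = 4, so s(47) = s(5) = 3.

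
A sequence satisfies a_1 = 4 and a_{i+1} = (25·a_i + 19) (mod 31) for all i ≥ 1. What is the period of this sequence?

3

We have a_1 = 4, a_2 = 26, a_3 = 18, a_4 = 4.
The sequence repeats with period 3.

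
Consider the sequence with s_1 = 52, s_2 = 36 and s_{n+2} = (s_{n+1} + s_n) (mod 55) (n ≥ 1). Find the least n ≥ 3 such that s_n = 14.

s_1 = 52; s_2 = 36; s_3 = 33; s_4 = 14; s_5 = 47; s_6 = 6; s_7 = 53; s_8 = 4; s_9 = 2; s_{10} = 6; s_{11} = 8; s_{12} = 14; s_{13} = 22; s_{14} = 36; s_{15} = 3; s_{16} = 39; s_{17} = 42; s_{18} = 26; s_{19} = 13; s_{20} = 39; s_{21} = 52; s_{22} = 36.
Since (s_{21}, s_{22}) = (s_1, s_2) = (52, 36) (two consecutive terms determine the rest), the sequence is periodic with period 20.
The value 14 first appears (with n ≥ 3) at s_4.

4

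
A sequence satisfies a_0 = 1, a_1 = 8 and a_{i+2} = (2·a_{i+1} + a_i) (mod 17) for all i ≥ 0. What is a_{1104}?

1

We have a_0 = 1,  a_1 = 8,  a_2 = 0,  a_3 = 8,  a_4 = 16,  a_5 = 6,  a_6 = 11,  a_7 = 11,  a_8 = 16,  a_9 = 9,  a_{10} = 0,  a_{11} = 9,  a_{12} = 1,  a_{13} = 11,  a_{14} = 6,  a_{15} = 6,  a_{16} = 1,  a_{17} = 8.
Since (a_{16}, a_{17}) = (a_0, a_1) = (1, 8) (two consecutive terms determine the rest), the sequence is periodic with period 16.
(1104 - 0) mod 16 = 0, so a_{1104} = a_0 = 1.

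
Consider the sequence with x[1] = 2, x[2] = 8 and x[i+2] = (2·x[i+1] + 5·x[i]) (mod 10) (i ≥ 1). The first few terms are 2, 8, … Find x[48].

Listing terms: x[1] = 2; x[2] = 8; x[3] = 6; x[4] = 2; x[5] = 4; x[6] = 8; x[7] = 6.
Since (x[6], x[7]) = (x[2], x[3]) = (8, 6) (two consecutive terms determine the rest), the sequence is eventually periodic: after a pre-period of length 1 it cycles with period 4.
For i ≥ 2, x[i] depends only on (i - 2) mod 4. (48 - 2) mod 4 = 2, so x[48] = x[4] = 2.

2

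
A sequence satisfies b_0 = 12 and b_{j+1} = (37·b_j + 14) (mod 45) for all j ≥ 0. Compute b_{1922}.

10

Listing terms: b_0 = 12; b_1 = 8; b_2 = 40; b_3 = 9; b_4 = 32; b_5 = 28; b_6 = 15; b_7 = 29; b_8 = 7; b_9 = 3; b_{10} = 35; b_{11} = 4; b_{12} = 27; b_{13} = 23; b_{14} = 10; b_{15} = 24; b_{16} = 2; b_{17} = 43; b_{18} = 30; b_{19} = 44; b_{20} = 22; b_{21} = 18; b_{22} = 5; b_{23} = 19; b_{24} = 42; b_{25} = 38; b_{26} = 25; b_{27} = 39; b_{28} = 17; b_{29} = 13; b_{30} = 0; b_{31} = 14; b_{32} = 37; b_{33} = 33; b_{34} = 20; b_{35} = 34; b_{36} = 12.
The sequence repeats with period 36.
(1922 - 0) mod 36 = 14, so b_{1922} = b_{14} = 10.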